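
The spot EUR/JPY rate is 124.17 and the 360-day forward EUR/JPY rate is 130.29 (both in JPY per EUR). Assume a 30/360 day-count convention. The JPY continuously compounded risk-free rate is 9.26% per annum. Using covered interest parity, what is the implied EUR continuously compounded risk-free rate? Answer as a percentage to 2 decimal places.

4.45%

F = S·e^((r_JPY − r_EUR)T) ⇒ r_EUR = r_JPY − ln(F/S)/T
ln(130.29/124.17) = 0.048111; /(360/360) = 0.048111
r_EUR = 0.0926 − 0.048111 = 0.044489
r_EUR = 4.45%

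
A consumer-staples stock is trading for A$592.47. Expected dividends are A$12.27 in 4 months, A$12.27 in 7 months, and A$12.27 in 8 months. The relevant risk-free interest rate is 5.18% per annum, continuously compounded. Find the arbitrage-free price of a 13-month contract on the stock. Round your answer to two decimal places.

PV(dividends) I = 12.27·e^(−0.0518·4/12) + 12.27·e^(−0.0518·7/12) + 12.27·e^(−0.0518·8/12)
I = 12.0600 + 11.9048 + 11.8535 = 35.8183
F = (S − I)·e^(rT) = (592.47 − 35.8183) · e^(0.0518·13/12)
= 556.6517 · e^0.056117 = 556.6517 × 1.057721 = A$588.78

A$588.78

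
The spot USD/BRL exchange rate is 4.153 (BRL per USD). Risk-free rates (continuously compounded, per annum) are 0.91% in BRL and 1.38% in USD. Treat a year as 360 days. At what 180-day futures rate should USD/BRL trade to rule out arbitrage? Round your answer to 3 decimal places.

4.143

F = S·e^((r_BRL − r_USD)T) = 4.153 · e^((0.0091 − 0.0138) × 180/360)
= 4.153 · e^-0.002350 = 4.153 × 0.997653
F = 4.143 BRL per USD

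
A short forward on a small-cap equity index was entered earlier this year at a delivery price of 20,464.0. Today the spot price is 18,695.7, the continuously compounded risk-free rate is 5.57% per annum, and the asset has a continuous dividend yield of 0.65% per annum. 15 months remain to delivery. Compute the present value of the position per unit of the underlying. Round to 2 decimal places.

543.25

Current fair forward for the remaining 15 months: F = S·e^((r − q)·T), (r − q) = 0.0557 − 0.0065 = 0.0492
F = 18695.7 · e^(0.0492 × 15/12) = 18695.7 × 1.06343050 = 19881.5776
Value of long forward = (F − K)·e^(−rT) = (19881.5776 − 20464.0) · e^(−0.0557·15/12)
= -582.4224 × 0.93274353 = -543.25
Short position value = −(long value) = 543.25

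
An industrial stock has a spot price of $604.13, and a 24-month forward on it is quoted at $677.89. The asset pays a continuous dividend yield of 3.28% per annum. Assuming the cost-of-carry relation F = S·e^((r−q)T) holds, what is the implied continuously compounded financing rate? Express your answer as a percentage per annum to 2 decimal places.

From F = S·e^((r−q)T): (r − q) = ln(F/S)/T
ln(677.89/604.13) = ln(1.122093) = 0.115196
(r − q) = 0.115196 / (24/12) = 0.057598
r = ln(F/S)/T + q = 0.057598 + 0.0328 = 0.090398
r = 9.04%

9.04%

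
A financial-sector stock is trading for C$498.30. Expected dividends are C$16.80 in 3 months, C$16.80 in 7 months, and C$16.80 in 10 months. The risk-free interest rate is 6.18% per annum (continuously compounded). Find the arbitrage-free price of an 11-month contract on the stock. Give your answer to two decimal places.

C$475.80

PV(dividends) I = 16.80·e^(−0.0618·3/12) + 16.80·e^(−0.0618·7/12) + 16.80·e^(−0.0618·10/12)
I = 16.5424 + 16.2051 + 15.9567 = 48.7042
F = (S − I)·e^(rT) = (498.30 − 48.7042) · e^(0.0618·11/12)
= 449.5958 · e^0.056650 = 449.5958 × 1.058285 = C$475.80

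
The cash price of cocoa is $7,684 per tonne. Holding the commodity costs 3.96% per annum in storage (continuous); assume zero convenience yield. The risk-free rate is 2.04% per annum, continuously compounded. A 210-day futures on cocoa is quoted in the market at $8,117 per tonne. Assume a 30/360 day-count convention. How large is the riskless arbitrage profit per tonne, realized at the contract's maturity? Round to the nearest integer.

$159 per tonne

Fair futures: F* = S·e^(carry·T), with carry = (r + u) = 0.0204 + 0.0396 = 0.0600
F* = 7684 · e^(0.0600 × 210/360) = 7684 · e^0.035000 = 7684 × 1.035620 = $7957.7041
Market $8117 > fair $7957.7041: forward overpriced → cash-and-carry (buy spot, short the forward).
At maturity, profit = |F_mkt − F*| = |8117 − 7957.7041| = $159 per tonne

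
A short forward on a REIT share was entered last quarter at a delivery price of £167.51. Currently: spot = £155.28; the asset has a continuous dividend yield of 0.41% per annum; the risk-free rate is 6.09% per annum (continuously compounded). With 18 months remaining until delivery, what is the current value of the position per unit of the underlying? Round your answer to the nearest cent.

Current fair forward for the remaining 18 months: F = S·e^((r − q)·T), (r − q) = 0.0609 − 0.0041 = 0.0568
F = 155.28 · e^(0.0568 × 18/12) = 155.28 × 1.088935 = 169.0898
Value of long forward = (F − K)·e^(−rT) = (169.0898 − 167.51) · e^(−0.0609·18/12)
= 1.5798 × 0.912698 = 1.44
Short position value = −(long value) = -£1.44

-£1.44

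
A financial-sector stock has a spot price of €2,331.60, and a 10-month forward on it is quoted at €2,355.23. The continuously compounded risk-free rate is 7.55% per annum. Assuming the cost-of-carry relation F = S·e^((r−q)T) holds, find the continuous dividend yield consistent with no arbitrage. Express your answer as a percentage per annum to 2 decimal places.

6.34%

From F = S·e^((r−q)T): (r − q) = ln(F/S)/T
ln(2355.23/2331.60) = ln(1.010135) = 0.010084
(r − q) = 0.010084 / (10/12) = 0.012101
q = r − ln(F/S)/T = 0.0755 − 0.012101 = 0.063399
q = 6.34%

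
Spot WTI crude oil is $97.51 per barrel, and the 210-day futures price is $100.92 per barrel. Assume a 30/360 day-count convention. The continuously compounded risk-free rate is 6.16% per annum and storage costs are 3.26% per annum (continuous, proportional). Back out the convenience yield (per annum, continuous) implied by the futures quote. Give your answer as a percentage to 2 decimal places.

F = S·e^((r+u−y)T) ⇒ (r+u−y) = ln(F/S)/T
ln(100.92/97.51) = 0.034373; /T ⇒ 0.058925
y = r + u − ln(F/S)/T = 0.0616 + 0.0326 − 0.058925 = 0.035275
y = 3.53%

3.53%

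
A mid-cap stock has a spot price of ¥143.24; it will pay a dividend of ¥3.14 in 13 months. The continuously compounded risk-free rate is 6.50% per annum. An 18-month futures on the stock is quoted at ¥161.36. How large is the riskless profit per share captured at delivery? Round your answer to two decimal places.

¥6.68 per share

PV(dividends) I = 3.14·e^(−0.0650·13/12) = 2.9265
Fair futures F* = (S − I)·e^(rT) = (143.24 − 2.9265)·e^0.097500 = 140.3135 × 1.102411 = 154.6831
Market ¥161.36 > fair 154.6831: forward overpriced → cash-and-carry (borrow at r, buy the stock and collect the dividends, short the forward).
Profit at T = |F_mkt − F*| = |161.36 − 154.6831| = ¥6.68 per share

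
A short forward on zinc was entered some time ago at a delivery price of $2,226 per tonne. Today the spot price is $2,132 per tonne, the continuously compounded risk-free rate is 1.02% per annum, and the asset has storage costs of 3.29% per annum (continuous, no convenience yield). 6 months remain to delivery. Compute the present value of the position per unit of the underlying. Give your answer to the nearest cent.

$47.31 per tonne

Current fair forward for the remaining 6 months: F = S·e^((r + u)·T), (r + u) = 0.0102 + 0.0329 = 0.0431
F = 2132 · e^(0.0431 × 6/12) = 2132 × 1.02178388 = 2178.4432
Value of long forward = (F − K)·e^(−rT) = (2178.4432 − 2226) · e^(−0.0102·6/12)
= -47.5568 × 0.99491298 = -47.31
Short position value = −(long value) = $47.31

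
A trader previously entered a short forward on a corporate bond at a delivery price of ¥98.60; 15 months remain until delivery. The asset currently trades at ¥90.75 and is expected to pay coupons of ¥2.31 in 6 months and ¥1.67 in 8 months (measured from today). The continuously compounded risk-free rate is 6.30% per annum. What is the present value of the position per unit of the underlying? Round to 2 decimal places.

PV(remaining coupons) I = 2.31·e^(−0.0630·6/12) + 1.67·e^(−0.0630·8/12) = 3.8397
Current forward F = (S − I)·e^(rT) = (90.75 − 3.8397)·e^(0.0630·15/12) = 86.9103 × 1.081934 = 94.0312
Value (long) = (F − K)·e^(−rT) = (94.0312 − 98.60) × 0.924271 = -4.2228
Short position value = −(long value) = ¥4.22

¥4.22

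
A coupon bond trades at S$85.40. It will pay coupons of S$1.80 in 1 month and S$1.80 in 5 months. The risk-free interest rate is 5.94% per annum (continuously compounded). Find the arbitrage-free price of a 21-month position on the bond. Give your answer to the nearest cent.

PV(coupons) I = 1.80·e^(−0.0594·1/12) + 1.80·e^(−0.0594·5/12)
I = 1.7911 + 1.7560 = 3.5471
F = (S − I)·e^(rT) = (85.40 − 3.5471) · e^(0.0594·21/12)
= 81.8529 · e^0.103950 = 81.8529 × 1.109545 = S$90.82

S$90.82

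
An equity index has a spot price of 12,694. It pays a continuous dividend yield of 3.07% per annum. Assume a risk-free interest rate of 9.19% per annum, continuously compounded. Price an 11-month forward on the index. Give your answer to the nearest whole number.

F = S·e^((r − q)T) = 12694 · e^((0.0919 − 0.0307) × 11/12)
= 12694 · e^0.056100 = 12694 × 1.057703
F = 13,426

13,426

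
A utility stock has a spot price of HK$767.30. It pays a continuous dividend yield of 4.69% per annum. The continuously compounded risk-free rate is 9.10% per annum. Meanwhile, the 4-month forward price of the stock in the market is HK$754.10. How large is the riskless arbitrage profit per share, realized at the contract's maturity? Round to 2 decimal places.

Fair forward: F* = S·e^(carry·T), with carry = (r − q) = 0.0910 − 0.0469 = 0.0441
F* = 767.30 · e^(0.0441 × 4/12) = 767.30 · e^0.014700 = 767.30 × 1.014809 = HK$778.6629
Market HK$754.10 < fair HK$778.6629: forward underpriced → reverse cash-and-carry (short spot, go long the forward).
At maturity, profit = |F_mkt − F*| = |754.10 − 778.6629| = HK$24.56 per share

HK$24.56 per share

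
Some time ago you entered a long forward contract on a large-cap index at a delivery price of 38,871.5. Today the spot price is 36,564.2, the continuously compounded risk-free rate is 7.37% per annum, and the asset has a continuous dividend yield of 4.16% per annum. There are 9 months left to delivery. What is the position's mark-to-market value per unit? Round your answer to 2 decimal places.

-1340.17

Current fair forward for the remaining 9 months: F = S·e^((r − q)·T), (r − q) = 0.0737 − 0.0416 = 0.0321
F = 36564.2 · e^(0.0321 × 9/12) = 36564.2 × 1.02436714 = 37455.1650
Value of long forward = (F − K)·e^(−rT) = (37455.1650 − 38871.5) · e^(−0.0737·9/12)
= -1416.3350 × 0.94622490 = -1340.17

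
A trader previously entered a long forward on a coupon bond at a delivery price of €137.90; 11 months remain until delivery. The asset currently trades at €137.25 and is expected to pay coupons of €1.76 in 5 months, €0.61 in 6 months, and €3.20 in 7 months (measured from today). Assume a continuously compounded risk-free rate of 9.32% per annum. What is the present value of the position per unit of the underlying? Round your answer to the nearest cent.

€5.34

PV(remaining coupons) I = 1.76·e^(−0.0932·5/12) + 0.61·e^(−0.0932·6/12) + 3.20·e^(−0.0932·7/12) = 5.3059
Current forward F = (S − I)·e^(rT) = (137.25 − 5.3059)·e^(0.0932·11/12) = 131.9441 × 1.089189 = 143.7121
Value (long) = (F − K)·e^(−rT) = (143.7121 − 137.90) × 0.918114 = 5.3362
Value = €5.34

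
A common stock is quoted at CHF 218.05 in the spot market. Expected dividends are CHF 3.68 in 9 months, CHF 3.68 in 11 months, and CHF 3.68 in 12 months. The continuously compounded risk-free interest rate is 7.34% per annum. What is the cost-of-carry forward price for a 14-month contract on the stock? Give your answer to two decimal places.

PV(dividends) I = 3.68·e^(−0.0734·9/12) + 3.68·e^(−0.0734·11/12) + 3.68·e^(−0.0734·12/12)
I = 3.4829 + 3.4405 + 3.4196 = 10.3430
F = (S − I)·e^(rT) = (218.05 − 10.3430) · e^(0.0734·14/12)
= 207.7070 · e^0.085633 = 207.7070 × 1.089406 = CHF 226.28

CHF 226.28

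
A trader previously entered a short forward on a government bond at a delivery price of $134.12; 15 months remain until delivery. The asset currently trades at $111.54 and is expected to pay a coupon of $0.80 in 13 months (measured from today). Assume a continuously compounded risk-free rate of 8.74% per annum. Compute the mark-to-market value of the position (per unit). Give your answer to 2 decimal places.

$9.43

PV(remaining coupons) I = 0.80·e^(−0.0874·13/12) = 0.7277
Current forward F = (S − I)·e^(rT) = (111.54 − 0.7277)·e^(0.0874·15/12) = 110.8123 × 1.115441 = 123.6046
Value (long) = (F − K)·e^(−rT) = (123.6046 − 134.12) × 0.896506 = -9.4271
Short position value = −(long value) = $9.43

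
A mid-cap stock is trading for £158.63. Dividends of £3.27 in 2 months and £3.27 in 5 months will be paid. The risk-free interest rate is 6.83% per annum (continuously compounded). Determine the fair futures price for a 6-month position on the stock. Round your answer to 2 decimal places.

£157.51

PV(dividends) I = 3.27·e^(−0.0683·2/12) + 3.27·e^(−0.0683·5/12)
I = 3.2330 + 3.1783 = 6.4113
F = (S − I)·e^(rT) = (158.63 − 6.4113) · e^(0.0683·6/12)
= 152.2187 · e^0.034150 = 152.2187 × 1.034740 = £157.51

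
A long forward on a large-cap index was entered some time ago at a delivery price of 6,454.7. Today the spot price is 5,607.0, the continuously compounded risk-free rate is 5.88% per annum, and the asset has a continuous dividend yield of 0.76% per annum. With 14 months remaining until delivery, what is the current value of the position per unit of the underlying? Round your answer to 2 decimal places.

-469.25

Current fair forward for the remaining 14 months: F = S·e^((r − q)·T), (r − q) = 0.0588 − 0.0076 = 0.0512
F = 5607.0 · e^(0.0512 × 14/12) = 5607.0 × 1.06155343 = 5952.1301
Value of long forward = (F − K)·e^(−rT) = (5952.1301 − 6454.7) · e^(−0.0588·14/12)
= -502.5699 × 0.93370009 = -469.25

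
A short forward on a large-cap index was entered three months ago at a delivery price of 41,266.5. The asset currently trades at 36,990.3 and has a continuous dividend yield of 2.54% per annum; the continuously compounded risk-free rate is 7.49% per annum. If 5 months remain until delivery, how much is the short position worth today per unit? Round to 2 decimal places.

3397.65

Current fair forward for the remaining 5 months: F = S·e^((r − q)·T), (r − q) = 0.0749 − 0.0254 = 0.0495
F = 36990.3 · e^(0.0495 × 5/12) = 36990.3 × 1.02083917 = 37761.1472
Value of long forward = (F − K)·e^(−rT) = (37761.1472 − 41266.5) · e^(−0.0749·5/12)
= -3505.3528 × 0.96927362 = -3397.65
Short position value = −(long value) = 3397.65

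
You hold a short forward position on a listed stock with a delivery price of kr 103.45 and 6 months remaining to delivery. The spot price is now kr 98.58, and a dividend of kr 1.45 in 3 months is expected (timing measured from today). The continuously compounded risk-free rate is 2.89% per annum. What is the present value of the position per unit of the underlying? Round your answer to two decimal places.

kr 4.83

PV(remaining dividends) I = 1.45·e^(−0.0289·3/12) = 1.4396
Current forward F = (S − I)·e^(rT) = (98.58 − 1.4396)·e^(0.0289·6/12) = 97.1404 × 1.014555 = 98.5543
Value (long) = (F − K)·e^(−rT) = (98.5543 − 103.45) × 0.985654 = -4.8255
Short position value = −(long value) = kr 4.83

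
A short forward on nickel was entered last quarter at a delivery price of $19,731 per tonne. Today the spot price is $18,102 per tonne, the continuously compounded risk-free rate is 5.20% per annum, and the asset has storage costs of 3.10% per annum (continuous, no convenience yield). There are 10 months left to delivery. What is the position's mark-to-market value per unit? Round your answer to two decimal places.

$318.52 per tonne

Current fair forward for the remaining 10 months: F = S·e^((r + u)·T), (r + u) = 0.0520 + 0.0310 = 0.0830
F = 18102 · e^(0.0830 × 10/12) = 18102 × 1.07161480 = 19398.3711
Value of long forward = (F − K)·e^(−rT) = (19398.3711 − 19731) · e^(−0.0520·10/12)
= -332.6289 × 0.95759214 = -318.52
Short position value = −(long value) = $318.52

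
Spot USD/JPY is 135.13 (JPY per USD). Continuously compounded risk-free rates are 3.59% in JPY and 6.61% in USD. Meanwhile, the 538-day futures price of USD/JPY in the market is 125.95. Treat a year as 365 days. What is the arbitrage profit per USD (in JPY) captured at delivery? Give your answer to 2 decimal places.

3.30 per USD (in JPY)

Fair futures: F* = S·e^(carry·T), with carry = (r_JPY − r_USD) = 0.0359 − 0.0661 = -0.0302
F* = 135.13 · e^(-0.0302 × 538/365) = 135.13 · e^-0.044514 = 135.13 × 0.956462 = 129.2467
Market 125.95 < fair 129.2467: forward underpriced → reverse cash-and-carry (short spot, go long the forward).
At maturity, profit = |F_mkt − F*| = |125.95 − 129.2467| = 3.30 per USD (in JPY)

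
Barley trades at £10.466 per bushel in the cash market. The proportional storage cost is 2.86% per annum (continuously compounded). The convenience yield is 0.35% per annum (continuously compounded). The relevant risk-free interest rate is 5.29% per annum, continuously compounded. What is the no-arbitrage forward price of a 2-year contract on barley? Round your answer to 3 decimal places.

£12.233 per bushel

Net carry = r + u − y = 0.0529 + 0.0286 − 0.0035 = 0.0780
F = S·e^((r+u−y)T) = 10.466 · e^(0.0780 × 2) = 10.466 · e^0.156000
= 10.466 × 1.168826 = £12.233 per bushel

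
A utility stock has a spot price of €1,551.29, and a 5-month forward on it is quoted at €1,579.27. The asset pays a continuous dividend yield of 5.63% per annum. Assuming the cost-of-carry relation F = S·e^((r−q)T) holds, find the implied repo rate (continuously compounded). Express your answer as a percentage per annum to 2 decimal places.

9.92%

From F = S·e^((r−q)T): (r − q) = ln(F/S)/T
ln(1579.27/1551.29) = ln(1.018037) = 0.017876
(r − q) = 0.017876 / (5/12) = 0.042902
r = ln(F/S)/T + q = 0.042902 + 0.0563 = 0.099202
r = 9.92%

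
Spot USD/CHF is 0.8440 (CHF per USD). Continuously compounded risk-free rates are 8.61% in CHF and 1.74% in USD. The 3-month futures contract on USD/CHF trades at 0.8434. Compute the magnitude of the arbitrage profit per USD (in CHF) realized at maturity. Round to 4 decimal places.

0.0152 per USD (in CHF)

Fair futures: F* = S·e^(carry·T), with carry = (r_CHF − r_USD) = 0.0861 − 0.0174 = 0.0687
F* = 0.8440 · e^(0.0687 × 3/12) = 0.8440 · e^0.017175 = 0.8440 × 1.017323 = 0.8586
Market 0.8434 < fair 0.8586: forward underpriced → reverse cash-and-carry (short spot, go long the forward).
At maturity, profit = |F_mkt − F*| = |0.8434 − 0.8586| = 0.0152 per USD (in CHF)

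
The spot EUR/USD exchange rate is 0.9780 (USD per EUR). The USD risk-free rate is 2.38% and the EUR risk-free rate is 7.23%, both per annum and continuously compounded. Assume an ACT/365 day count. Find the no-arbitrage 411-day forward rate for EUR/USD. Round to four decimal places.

0.9260

F = S·e^((r_USD − r_EUR)T) = 0.9780 · e^((0.0238 − 0.0723) × 411/365)
= 0.9780 · e^-0.054612 = 0.9780 × 0.946852
F = 0.9260 USD per EUR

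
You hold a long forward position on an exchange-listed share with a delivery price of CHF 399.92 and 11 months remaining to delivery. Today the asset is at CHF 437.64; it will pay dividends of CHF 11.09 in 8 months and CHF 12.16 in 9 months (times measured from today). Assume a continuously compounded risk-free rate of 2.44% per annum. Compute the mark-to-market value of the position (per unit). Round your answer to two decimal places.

CHF 23.72

PV(remaining dividends) I = 11.09·e^(−0.0244·8/12) + 12.16·e^(−0.0244·9/12) = 22.8506
Current forward F = (S − I)·e^(rT) = (437.64 − 22.8506)·e^(0.0244·11/12) = 414.7894 × 1.022619 = 424.1715
Value (long) = (F − K)·e^(−rT) = (424.1715 − 399.92) × 0.977882 = 23.7151
Value = CHF 23.72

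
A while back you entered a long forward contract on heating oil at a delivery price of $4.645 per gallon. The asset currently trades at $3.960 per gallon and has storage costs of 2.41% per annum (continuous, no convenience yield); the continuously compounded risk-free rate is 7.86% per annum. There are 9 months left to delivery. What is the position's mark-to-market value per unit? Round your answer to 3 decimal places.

-$0.347 per gallon

Current fair forward for the remaining 9 months: F = S·e^((r + u)·T), (r + u) = 0.0786 + 0.0241 = 0.1027
F = 3.960 · e^(0.1027 × 9/12) = 3.960 × 1.080069 = 4.2771
Value of long forward = (F − K)·e^(−rT) = (4.2771 − 4.645) · e^(−0.0786·9/12)
= -0.3679 × 0.942754 = -0.347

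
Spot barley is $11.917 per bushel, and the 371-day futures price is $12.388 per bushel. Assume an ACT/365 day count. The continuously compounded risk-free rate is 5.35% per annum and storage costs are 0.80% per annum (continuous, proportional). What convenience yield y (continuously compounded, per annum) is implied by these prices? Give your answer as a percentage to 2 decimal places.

F = S·e^((r+u−y)T) ⇒ (r+u−y) = ln(F/S)/T
ln(12.388/11.917) = 0.038762; /T ⇒ 0.038135
y = r + u − ln(F/S)/T = 0.0535 + 0.0080 − 0.038135 = 0.023365
y = 2.34%

2.34%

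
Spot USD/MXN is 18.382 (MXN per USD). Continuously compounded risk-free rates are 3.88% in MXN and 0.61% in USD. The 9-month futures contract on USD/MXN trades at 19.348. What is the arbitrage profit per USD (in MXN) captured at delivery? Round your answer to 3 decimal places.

0.510 per USD (in MXN)

Fair futures: F* = S·e^(carry·T), with carry = (r_MXN − r_USD) = 0.0388 − 0.0061 = 0.0327
F* = 18.382 · e^(0.0327 × 9/12) = 18.382 · e^0.024525 = 18.382 × 1.024828 = 18.8384
Market 19.348 > fair 18.8384: forward overpriced → cash-and-carry (buy spot, short the forward).
At maturity, profit = |F_mkt − F*| = |19.348 − 18.8384| = 0.510 per USD (in MXN)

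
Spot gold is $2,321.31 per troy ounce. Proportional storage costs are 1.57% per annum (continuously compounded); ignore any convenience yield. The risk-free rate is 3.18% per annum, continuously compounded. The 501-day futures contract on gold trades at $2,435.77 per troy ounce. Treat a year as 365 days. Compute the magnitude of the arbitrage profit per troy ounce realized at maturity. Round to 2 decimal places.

$41.93 per troy ounce

Fair futures: F* = S·e^(carry·T), with carry = (r + u) = 0.0318 + 0.0157 = 0.0475
F* = 2321.31 · e^(0.0475 × 501/365) = 2321.31 · e^0.06519863 = 2321.31 × 1.06737102 = $2477.6990
Market $2435.77 < fair $2477.6990: forward underpriced → reverse cash-and-carry (short spot, go long the forward).
At maturity, profit = |F_mkt − F*| = |2435.77 − 2477.6990| = $41.93 per troy ounce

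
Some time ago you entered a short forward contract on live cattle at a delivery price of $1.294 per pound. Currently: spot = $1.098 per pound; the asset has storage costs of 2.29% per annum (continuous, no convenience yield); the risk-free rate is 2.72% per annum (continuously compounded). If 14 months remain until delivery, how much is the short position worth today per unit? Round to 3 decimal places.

Current fair forward for the remaining 14 months: F = S·e^((r + u)·T), (r + u) = 0.0272 + 0.0229 = 0.0501
F = 1.098 · e^(0.0501 × 14/12) = 1.098 × 1.060192 = 1.1641
Value of long forward = (F − K)·e^(−rT) = (1.1641 − 1.294) · e^(−0.0272·14/12)
= -0.1299 × 0.968765 = -0.126
Short position value = −(long value) = $0.126

$0.126 per pound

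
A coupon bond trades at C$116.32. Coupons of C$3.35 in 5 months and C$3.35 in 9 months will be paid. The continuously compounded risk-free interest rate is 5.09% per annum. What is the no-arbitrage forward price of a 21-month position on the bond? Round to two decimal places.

C$120.05

PV(coupons) I = 3.35·e^(−0.0509·5/12) + 3.35·e^(−0.0509·9/12)
I = 3.2797 + 3.2245 = 6.5042
F = (S − I)·e^(rT) = (116.32 − 6.5042) · e^(0.0509·21/12)
= 109.8158 · e^0.089075 = 109.8158 × 1.093163 = C$120.05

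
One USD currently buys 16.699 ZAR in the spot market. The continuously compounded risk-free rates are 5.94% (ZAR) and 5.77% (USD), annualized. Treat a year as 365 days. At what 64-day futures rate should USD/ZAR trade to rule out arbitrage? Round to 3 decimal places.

16.704

F = S·e^((r_ZAR − r_USD)T) = 16.699 · e^((0.0594 − 0.0577) × 64/365)
= 16.699 · e^0.000298 = 16.699 × 1.000298
F = 16.704 ZAR per USD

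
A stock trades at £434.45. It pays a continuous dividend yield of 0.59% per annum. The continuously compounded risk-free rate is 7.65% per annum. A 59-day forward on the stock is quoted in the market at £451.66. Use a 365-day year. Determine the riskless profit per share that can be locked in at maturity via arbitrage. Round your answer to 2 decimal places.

Fair forward: F* = S·e^(carry·T), with carry = (r − q) = 0.0765 − 0.0059 = 0.0706
F* = 434.45 · e^(0.0706 × 59/365) = 434.45 · e^0.011412 = 434.45 × 1.011477 = £439.4362
Market £451.66 > fair £439.4362: forward overpriced → cash-and-carry (buy spot, short the forward).
At maturity, profit = |F_mkt − F*| = |451.66 − 439.4362| = £12.22 per share

£12.22 per share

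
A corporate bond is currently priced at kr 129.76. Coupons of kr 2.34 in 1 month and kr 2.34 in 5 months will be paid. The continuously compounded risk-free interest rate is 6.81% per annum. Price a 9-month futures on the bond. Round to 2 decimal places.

PV(coupons) I = 2.34·e^(−0.0681·1/12) + 2.34·e^(−0.0681·5/12)
I = 2.3268 + 2.2745 = 4.6013
F = (S − I)·e^(rT) = (129.76 − 4.6013) · e^(0.0681·9/12)
= 125.1587 · e^0.051075 = 125.1587 × 1.052402 = kr 131.72

kr 131.72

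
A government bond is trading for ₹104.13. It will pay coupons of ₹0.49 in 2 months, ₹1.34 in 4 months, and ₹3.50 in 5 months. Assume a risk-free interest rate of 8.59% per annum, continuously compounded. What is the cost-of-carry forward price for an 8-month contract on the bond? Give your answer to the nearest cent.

PV(coupons) I = 0.49·e^(−0.0859·2/12) + 1.34·e^(−0.0859·4/12) + 3.50·e^(−0.0859·5/12)
I = 0.4830 + 1.3022 + 3.3769 = 5.1621
F = (S − I)·e^(rT) = (104.13 − 5.1621) · e^(0.0859·8/12)
= 98.9679 · e^0.057267 = 98.9679 × 1.058939 = ₹104.80

₹104.80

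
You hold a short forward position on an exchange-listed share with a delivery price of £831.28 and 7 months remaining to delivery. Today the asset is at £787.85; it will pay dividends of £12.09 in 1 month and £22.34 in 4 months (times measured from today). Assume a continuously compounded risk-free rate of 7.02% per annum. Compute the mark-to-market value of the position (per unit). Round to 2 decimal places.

£43.92

PV(remaining dividends) I = 12.09·e^(−0.0702·1/12) + 22.34·e^(−0.0702·4/12) = 33.8428
Current forward F = (S − I)·e^(rT) = (787.85 − 33.8428)·e^(0.0702·7/12) = 754.0072 × 1.041800 = 785.5247
Value (long) = (F − K)·e^(−rT) = (785.5247 − 831.28) × 0.959877 = -43.9195
Short position value = −(long value) = £43.92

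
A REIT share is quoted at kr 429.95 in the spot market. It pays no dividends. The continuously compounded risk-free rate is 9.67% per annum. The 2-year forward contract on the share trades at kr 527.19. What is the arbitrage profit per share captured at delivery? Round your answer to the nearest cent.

kr 5.50 per share

Fair forward: F* = S·e^(carry·T), with carry = r = 0.0967
F* = 429.95 · e^(0.0967 × 2) = 429.95 · e^0.193400 = 429.95 × 1.213368 = kr 521.6876
Market kr 527.19 > fair kr 521.6876: forward overpriced → cash-and-carry (buy spot, short the forward).
At maturity, profit = |F_mkt − F*| = |527.19 − 521.6876| = kr 5.50 per share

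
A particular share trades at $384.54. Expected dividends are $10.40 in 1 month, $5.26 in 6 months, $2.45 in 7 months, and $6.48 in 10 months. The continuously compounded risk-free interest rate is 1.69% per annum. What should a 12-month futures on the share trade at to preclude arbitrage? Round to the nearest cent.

PV(dividends) I = 10.40·e^(−0.0169·1/12) + 5.26·e^(−0.0169·6/12) + 2.45·e^(−0.0169·7/12) + 6.48·e^(−0.0169·10/12)
I = 10.3854 + 5.2157 + 2.4260 + 6.3894 = 24.4165
F = (S − I)·e^(rT) = (384.54 − 24.4165) · e^(0.0169·12/12)
= 360.1235 · e^0.016900 = 360.1235 × 1.017044 = $366.26

$366.26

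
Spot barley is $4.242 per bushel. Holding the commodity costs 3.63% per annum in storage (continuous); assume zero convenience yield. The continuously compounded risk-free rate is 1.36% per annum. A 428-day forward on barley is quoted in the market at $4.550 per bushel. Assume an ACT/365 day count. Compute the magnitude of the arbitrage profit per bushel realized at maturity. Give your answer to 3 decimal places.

Fair forward: F* = S·e^(carry·T), with carry = (r + u) = 0.0136 + 0.0363 = 0.0499
F* = 4.242 · e^(0.0499 × 428/365) = 4.242 · e^0.058513 = 4.242 × 1.060259 = $4.4976
Market $4.550 > fair $4.4976: forward overpriced → cash-and-carry (buy spot, short the forward).
At maturity, profit = |F_mkt − F*| = |4.550 − 4.4976| = $0.052 per bushel

$0.052 per bushel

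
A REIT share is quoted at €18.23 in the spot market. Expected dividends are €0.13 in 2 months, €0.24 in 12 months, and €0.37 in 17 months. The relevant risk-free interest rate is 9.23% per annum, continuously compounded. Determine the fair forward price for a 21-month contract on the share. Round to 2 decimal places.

PV(dividends) I = 0.13·e^(−0.0923·2/12) + 0.24·e^(−0.0923·12/12) + 0.37·e^(−0.0923·17/12)
I = 0.1280 + 0.2188 + 0.3246 = 0.6714
F = (S − I)·e^(rT) = (18.23 − 0.6714) · e^(0.0923·21/12)
= 17.5586 · e^0.161525 = 17.5586 × 1.175302 = €20.64

€20.64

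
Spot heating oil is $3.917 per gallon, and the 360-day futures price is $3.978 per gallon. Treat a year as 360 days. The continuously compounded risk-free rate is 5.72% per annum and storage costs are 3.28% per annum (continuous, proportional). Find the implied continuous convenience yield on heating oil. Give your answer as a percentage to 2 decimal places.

7.45%

F = S·e^((r+u−y)T) ⇒ (r+u−y) = ln(F/S)/T
ln(3.978/3.917) = 0.015453; /T ⇒ 0.015453
y = r + u − ln(F/S)/T = 0.0572 + 0.0328 − 0.015453 = 0.074547
y = 7.45%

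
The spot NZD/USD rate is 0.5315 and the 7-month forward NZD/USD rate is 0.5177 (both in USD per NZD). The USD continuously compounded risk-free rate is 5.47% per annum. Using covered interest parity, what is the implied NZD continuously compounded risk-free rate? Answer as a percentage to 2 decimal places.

F = S·e^((r_USD − r_NZD)T) ⇒ r_NZD = r_USD − ln(F/S)/T
ln(0.5177/0.5315) = -0.026307; /(7/12) = -0.045098
r_NZD = 0.0547 + 0.045098 = 0.099798
r_NZD = 9.98%

9.98%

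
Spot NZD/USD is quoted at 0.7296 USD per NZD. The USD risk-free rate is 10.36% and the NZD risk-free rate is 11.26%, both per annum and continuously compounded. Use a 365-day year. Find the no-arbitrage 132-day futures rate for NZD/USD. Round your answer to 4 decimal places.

F = S·e^((r_USD − r_NZD)T) = 0.7296 · e^((0.1036 − 0.1126) × 132/365)
= 0.7296 · e^-0.003255 = 0.7296 × 0.996750
F = 0.7272 USD per NZD

0.7272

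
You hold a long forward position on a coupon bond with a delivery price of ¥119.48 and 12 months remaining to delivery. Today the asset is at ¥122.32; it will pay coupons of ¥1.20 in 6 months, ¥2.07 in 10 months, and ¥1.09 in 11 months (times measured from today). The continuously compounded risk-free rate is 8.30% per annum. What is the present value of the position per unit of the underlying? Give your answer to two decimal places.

¥8.26

PV(remaining coupons) I = 1.20·e^(−0.0830·6/12) + 2.07·e^(−0.0830·10/12) + 1.09·e^(−0.0830·11/12) = 4.0930
Current forward F = (S − I)·e^(rT) = (122.32 − 4.0930)·e^(0.0830·12/12) = 118.2270 × 1.086542 = 128.4586
Value (long) = (F − K)·e^(−rT) = (128.4586 − 119.48) × 0.920351 = 8.2635
Value = ¥8.26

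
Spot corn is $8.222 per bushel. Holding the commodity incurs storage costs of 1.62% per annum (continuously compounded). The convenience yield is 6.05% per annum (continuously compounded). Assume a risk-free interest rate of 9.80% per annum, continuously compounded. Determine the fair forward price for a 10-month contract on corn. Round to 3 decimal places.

Net carry = r + u − y = 0.0980 + 0.0162 − 0.0605 = 0.0537
F = S·e^((r+u−y)T) = 8.222 · e^(0.0537 × 10/12) = 8.222 · e^0.044750
= 8.222 × 1.045766 = $8.598 per bushel

$8.598 per bushel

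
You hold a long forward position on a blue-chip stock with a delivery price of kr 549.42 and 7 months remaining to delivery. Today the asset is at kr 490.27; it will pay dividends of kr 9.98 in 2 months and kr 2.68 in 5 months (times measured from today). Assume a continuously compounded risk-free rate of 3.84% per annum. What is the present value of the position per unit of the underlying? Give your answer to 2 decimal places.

-kr 59.53

PV(remaining dividends) I = 9.98·e^(−0.0384·2/12) + 2.68·e^(−0.0384·5/12) = 12.5538
Current forward F = (S − I)·e^(rT) = (490.27 − 12.5538)·e^(0.0384·7/12) = 477.7162 × 1.022653 = 488.5379
Value (long) = (F − K)·e^(−rT) = (488.5379 − 549.42) × 0.977849 = -59.5335
Value = -kr 59.53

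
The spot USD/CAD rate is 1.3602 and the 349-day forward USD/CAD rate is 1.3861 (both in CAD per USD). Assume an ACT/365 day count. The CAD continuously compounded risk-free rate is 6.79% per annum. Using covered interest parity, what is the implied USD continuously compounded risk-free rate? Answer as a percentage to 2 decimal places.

F = S·e^((r_CAD − r_USD)T) ⇒ r_USD = r_CAD − ln(F/S)/T
ln(1.3861/1.3602) = 0.018862; /(349/365) = 0.019727
r_USD = 0.0679 − 0.019727 = 0.048173
r_USD = 4.82%

4.82%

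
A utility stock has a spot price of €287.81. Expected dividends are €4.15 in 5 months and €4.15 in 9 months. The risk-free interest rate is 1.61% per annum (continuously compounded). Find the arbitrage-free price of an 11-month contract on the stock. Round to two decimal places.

€283.74

PV(dividends) I = 4.15·e^(−0.0161·5/12) + 4.15·e^(−0.0161·9/12)
I = 4.1223 + 4.1002 = 8.2225
F = (S − I)·e^(rT) = (287.81 − 8.2225) · e^(0.0161·11/12)
= 279.5875 · e^0.014758 = 279.5875 × 1.014867 = €283.74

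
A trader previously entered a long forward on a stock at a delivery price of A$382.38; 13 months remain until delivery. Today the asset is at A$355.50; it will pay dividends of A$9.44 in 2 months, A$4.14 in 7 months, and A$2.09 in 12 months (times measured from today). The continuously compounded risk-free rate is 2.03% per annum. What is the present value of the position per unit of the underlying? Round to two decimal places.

-A$34.11

PV(remaining dividends) I = 9.44·e^(−0.0203·2/12) + 4.14·e^(−0.0203·7/12) + 2.09·e^(−0.0203·12/12) = 15.5474
Current forward F = (S − I)·e^(rT) = (355.50 − 15.5474)·e^(0.0203·13/12) = 339.9526 × 1.022235 = 347.5114
Value (long) = (F − K)·e^(−rT) = (347.5114 − 382.38) × 0.978248 = -34.1101
Value = -A$34.11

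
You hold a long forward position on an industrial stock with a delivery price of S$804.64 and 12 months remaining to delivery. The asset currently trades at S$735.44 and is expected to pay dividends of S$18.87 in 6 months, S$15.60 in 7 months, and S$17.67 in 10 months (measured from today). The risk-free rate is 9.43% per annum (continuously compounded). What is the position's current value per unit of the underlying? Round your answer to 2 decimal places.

PV(remaining dividends) I = 18.87·e^(−0.0943·6/12) + 15.60·e^(−0.0943·7/12) + 17.67·e^(−0.0943·10/12) = 49.1006
Current forward F = (S − I)·e^(rT) = (735.44 − 49.1006)·e^(0.0943·12/12) = 686.3394 × 1.098889 = 754.2108
Value (long) = (F − K)·e^(−rT) = (754.2108 − 804.64) × 0.910010 = -45.8911
Value = -S$45.89

-S$45.89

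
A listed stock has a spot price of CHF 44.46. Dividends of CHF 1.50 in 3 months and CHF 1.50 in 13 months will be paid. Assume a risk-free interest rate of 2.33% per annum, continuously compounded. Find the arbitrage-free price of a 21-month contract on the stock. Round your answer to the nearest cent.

PV(dividends) I = 1.50·e^(−0.0233·3/12) + 1.50·e^(−0.0233·13/12)
I = 1.4913 + 1.4626 = 2.9539
F = (S − I)·e^(rT) = (44.46 − 2.9539) · e^(0.0233·21/12)
= 41.5061 · e^0.040775 = 41.5061 × 1.041618 = CHF 43.23

CHF 43.23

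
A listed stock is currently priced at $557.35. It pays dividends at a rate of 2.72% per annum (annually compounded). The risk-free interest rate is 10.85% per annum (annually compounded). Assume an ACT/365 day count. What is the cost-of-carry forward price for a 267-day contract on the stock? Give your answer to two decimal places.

$589.29

F = S · (1+r)^T / (1+q)^T
= 557.35 × 1.078262 / 1.019825 = 557.35 × 1.057301
F = $589.29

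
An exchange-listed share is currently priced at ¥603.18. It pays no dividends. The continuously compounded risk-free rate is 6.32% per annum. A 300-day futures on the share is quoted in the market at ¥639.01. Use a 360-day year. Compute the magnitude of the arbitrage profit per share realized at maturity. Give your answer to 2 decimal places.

Fair futures: F* = S·e^(carry·T), with carry = r = 0.0632
F* = 603.18 · e^(0.0632 × 300/360) = 603.18 · e^0.052667 = 603.18 × 1.054079 = ¥635.7994
Market ¥639.01 > fair ¥635.7994: forward overpriced → cash-and-carry (buy spot, short the forward).
At maturity, profit = |F_mkt − F*| = |639.01 − 635.7994| = ¥3.21 per share

¥3.21 per share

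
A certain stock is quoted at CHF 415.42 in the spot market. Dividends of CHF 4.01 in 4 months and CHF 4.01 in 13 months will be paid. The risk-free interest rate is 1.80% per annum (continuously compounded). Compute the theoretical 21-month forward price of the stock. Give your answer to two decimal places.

PV(dividends) I = 4.01·e^(−0.0180·4/12) + 4.01·e^(−0.0180·13/12)
I = 3.9860 + 3.9326 = 7.9186
F = (S − I)·e^(rT) = (415.42 − 7.9186) · e^(0.0180·21/12)
= 407.5014 · e^0.031500 = 407.5014 × 1.032001 = CHF 420.54

CHF 420.54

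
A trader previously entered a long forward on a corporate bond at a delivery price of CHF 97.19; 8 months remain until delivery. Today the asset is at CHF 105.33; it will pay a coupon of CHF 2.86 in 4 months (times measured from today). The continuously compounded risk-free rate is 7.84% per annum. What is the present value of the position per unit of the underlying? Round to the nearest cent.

CHF 10.30

PV(remaining coupons) I = 2.86·e^(−0.0784·4/12) = 2.7862
Current forward F = (S − I)·e^(rT) = (105.33 − 2.7862)·e^(0.0784·8/12) = 102.5438 × 1.053657 = 108.0460
Value (long) = (F − K)·e^(−rT) = (108.0460 − 97.19) × 0.949076 = 10.3032
Value = CHF 10.30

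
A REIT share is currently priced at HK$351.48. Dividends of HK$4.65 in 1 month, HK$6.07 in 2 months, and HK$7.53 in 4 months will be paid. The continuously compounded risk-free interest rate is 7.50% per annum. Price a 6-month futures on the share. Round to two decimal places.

HK$346.26

PV(dividends) I = 4.65·e^(−0.0750·1/12) + 6.07·e^(−0.0750·2/12) + 7.53·e^(−0.0750·4/12)
I = 4.6210 + 5.9946 + 7.3441 = 17.9597
F = (S − I)·e^(rT) = (351.48 − 17.9597) · e^(0.0750·6/12)
= 333.5203 · e^0.037500 = 333.5203 × 1.038212 = HK$346.26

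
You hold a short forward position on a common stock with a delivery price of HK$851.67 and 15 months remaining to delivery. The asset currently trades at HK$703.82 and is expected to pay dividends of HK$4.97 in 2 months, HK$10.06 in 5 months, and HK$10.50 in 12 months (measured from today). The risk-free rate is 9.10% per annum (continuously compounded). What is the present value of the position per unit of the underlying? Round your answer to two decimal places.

PV(remaining dividends) I = 4.97·e^(−0.0910·2/12) + 10.06·e^(−0.0910·5/12) + 10.50·e^(−0.0910·12/12) = 24.1676
Current forward F = (S − I)·e^(rT) = (703.82 − 24.1676)·e^(0.0910·15/12) = 679.6524 × 1.120472 = 761.5315
Value (long) = (F − K)·e^(−rT) = (761.5315 − 851.67) × 0.892481 = -80.4469
Short position value = −(long value) = HK$80.45

HK$80.45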